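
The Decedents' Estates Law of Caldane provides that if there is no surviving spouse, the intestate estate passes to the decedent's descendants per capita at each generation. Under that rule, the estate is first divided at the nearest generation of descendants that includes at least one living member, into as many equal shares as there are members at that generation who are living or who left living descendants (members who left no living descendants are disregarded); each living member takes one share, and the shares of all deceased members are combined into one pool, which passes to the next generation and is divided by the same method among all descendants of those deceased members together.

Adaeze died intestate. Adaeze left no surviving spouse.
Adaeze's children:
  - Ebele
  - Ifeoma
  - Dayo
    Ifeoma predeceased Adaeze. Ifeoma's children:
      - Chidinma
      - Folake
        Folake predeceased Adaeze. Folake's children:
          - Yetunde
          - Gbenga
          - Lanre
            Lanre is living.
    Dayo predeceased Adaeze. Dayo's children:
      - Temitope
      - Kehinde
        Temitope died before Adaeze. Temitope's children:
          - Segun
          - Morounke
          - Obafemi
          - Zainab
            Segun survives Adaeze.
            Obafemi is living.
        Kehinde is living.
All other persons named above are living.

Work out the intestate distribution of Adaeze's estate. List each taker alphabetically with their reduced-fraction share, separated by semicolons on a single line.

Chidinma 1/6; Ebele 1/3; Gbenga 1/21; Kehinde 1/6; Lanre 1/21; Morounke 1/21; Obafemi 1/21; Segun 1/21; Yetunde 1/21; Zainab 1/21

There is no surviving spouse, so the entire estate passes to Adaeze's descendants per capita at each generation.
At generation 1 (Ebele, Ifeoma, Dayo) there are 3 shares of (1)/3 = 1/3 each.
Living: Ebele — each takes 1/3.
Deceased: Ifeoma and Dayo. Their combined 2/3 is pooled and carried to generation 2.
At generation 2 (Chidinma, Folake, Temitope, Kehinde) there are 4 shares of (2/3)/4 = 1/6 each.
Living: Chidinma and Kehinde — each takes 1/6.
Deceased: Folake and Temitope. Their combined 1/3 is pooled and carried to generation 3.
At generation 3 (Yetunde, Gbenga, Lanre, Segun, Morounke, Obafemi, Zainab) there are 7 shares of (1/3)/7 = 1/21 each.
Living: Yetunde, Gbenga, Lanre, Segun, Morounke, Obafemi, and Zainab — each takes 1/21.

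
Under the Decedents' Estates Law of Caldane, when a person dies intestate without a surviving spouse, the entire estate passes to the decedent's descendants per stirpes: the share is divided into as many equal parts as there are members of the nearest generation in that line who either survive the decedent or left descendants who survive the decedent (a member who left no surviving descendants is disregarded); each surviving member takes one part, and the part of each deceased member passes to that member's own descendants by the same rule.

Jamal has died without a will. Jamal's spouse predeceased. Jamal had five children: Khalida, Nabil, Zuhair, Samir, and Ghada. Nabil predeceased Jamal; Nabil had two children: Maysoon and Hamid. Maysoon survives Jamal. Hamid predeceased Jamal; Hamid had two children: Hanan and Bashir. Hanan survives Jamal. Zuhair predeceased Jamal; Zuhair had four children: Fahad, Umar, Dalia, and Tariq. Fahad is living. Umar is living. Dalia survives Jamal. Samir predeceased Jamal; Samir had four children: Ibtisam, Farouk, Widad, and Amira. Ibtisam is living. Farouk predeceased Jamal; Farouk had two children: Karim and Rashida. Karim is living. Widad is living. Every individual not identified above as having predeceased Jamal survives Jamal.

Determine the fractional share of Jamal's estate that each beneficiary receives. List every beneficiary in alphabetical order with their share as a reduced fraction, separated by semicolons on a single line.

There is no surviving spouse, so the entire estate passes to Jamal's descendants per stirpes.
The estate is divided into 5 equal shares of 1/5 among Khalida, Nabil, Zuhair, Samir, Ghada.
Khalida is living and takes 1/5.
Nabil predeceased; the 1/5 allotted to Nabil's branch passes to Nabil's issue by representation.
The 1/5 is divided into 2 equal shares of 1/10 among Maysoon, Hamid.
Maysoon is living and takes 1/10.
Hamid predeceased; the 1/10 allotted to Hamid's branch passes to Hamid's issue by representation.
The 1/10 is divided into 2 equal shares of 1/20 among Hanan, Bashir.
Hanan is living and takes 1/20.
Bashir is living and takes 1/20.
Zuhair predeceased; the 1/5 allotted to Zuhair's branch passes to Zuhair's issue by representation.
The 1/5 is divided into 4 equal shares of 1/20 among Fahad, Umar, Dalia, Tariq.
Fahad is living and takes 1/20.
Umar is living and takes 1/20.
Dalia is living and takes 1/20.
Tariq is living and takes 1/20.
Samir predeceased; the 1/5 allotted to Samir's branch passes to Samir's issue by representation.
The 1/5 is divided into 4 equal shares of 1/20 among Ibtisam, Farouk, Widad, Amira.
Ibtisam is living and takes 1/20.
Farouk predeceased; the 1/20 allotted to Farouk's branch passes to Farouk's issue by representation.
The 1/20 is divided into 2 equal shares of 1/40 among Karim, Rashida.
Karim is living and takes 1/40.
Rashida is living and takes 1/40.
Widad is living and takes 1/20.
Amira is living and takes 1/20.
Ghada is living and takes 1/5.

Amira 1/20; Bashir 1/20; Dalia 1/20; Fahad 1/20; Ghada 1/5; Hanan 1/20; Ibtisam 1/20; Karim 1/40; Khalida 1/5; Maysoon 1/10; Rashida 1/40; Tariq 1/20; Umar 1/20; Widad 1/20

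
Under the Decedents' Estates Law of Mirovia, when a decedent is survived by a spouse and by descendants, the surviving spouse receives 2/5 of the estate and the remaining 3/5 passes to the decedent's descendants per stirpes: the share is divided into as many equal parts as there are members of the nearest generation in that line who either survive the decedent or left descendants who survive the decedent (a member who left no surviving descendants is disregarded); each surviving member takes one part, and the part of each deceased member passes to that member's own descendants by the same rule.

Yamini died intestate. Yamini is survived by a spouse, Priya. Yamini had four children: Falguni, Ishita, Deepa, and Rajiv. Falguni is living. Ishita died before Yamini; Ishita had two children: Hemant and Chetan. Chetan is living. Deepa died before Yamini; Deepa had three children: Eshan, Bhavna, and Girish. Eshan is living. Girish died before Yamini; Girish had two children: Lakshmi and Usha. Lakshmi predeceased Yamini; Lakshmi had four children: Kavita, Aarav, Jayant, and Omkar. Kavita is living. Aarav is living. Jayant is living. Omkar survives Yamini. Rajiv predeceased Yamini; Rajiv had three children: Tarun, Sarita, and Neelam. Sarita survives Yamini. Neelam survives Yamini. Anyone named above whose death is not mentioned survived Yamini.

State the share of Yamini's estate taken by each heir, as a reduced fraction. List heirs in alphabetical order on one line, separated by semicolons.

Aarav 1/160; Bhavna 1/20; Chetan 3/40; Eshan 1/20; Falguni 3/20; Hemant 3/40; Jayant 1/160; Kavita 1/160; Neelam 1/20; Omkar 1/160; Priya 2/5; Sarita 1/20; Tarun 1/20; Usha 1/40

Priya, as surviving spouse, takes 2/5.
The remaining 3/5 passes to Yamini's descendants per stirpes.
The 3/5 is divided into 4 equal shares of 3/20 among Falguni, Ishita, Deepa, Rajiv.
Falguni is living and takes 3/20.
Ishita predeceased; the 3/20 allotted to Ishita's branch passes to Ishita's issue by representation.
The 3/20 is divided into 2 equal shares of 3/40 among Hemant, Chetan.
Hemant is living and takes 3/40.
Chetan is living and takes 3/40.
Deepa predeceased; the 3/20 allotted to Deepa's branch passes to Deepa's issue by representation.
The 3/20 is divided into 3 equal shares of 1/20 among Eshan, Bhavna, Girish.
Eshan is living and takes 1/20.
Bhavna is living and takes 1/20.
Girish predeceased; the 1/20 allotted to Girish's branch passes to Girish's issue by representation.
The 1/20 is divided into 2 equal shares of 1/40 among Lakshmi, Usha.
Lakshmi predeceased; the 1/40 allotted to Lakshmi's branch passes to Lakshmi's issue by representation.
The 1/40 is divided into 4 equal shares of 1/160 among Kavita, Aarav, Jayant, Omkar.
Kavita is living and takes 1/160.
Aarav is living and takes 1/160.
Jayant is living and takes 1/160.
Omkar is living and takes 1/160.
Usha is living and takes 1/40.
Rajiv predeceased; the 3/20 allotted to Rajiv's branch passes to Rajiv's issue by representation.
The 3/20 is divided into 3 equal shares of 1/20 among Tarun, Sarita, Neelam.
Tarun is living and takes 1/20.
Sarita is living and takes 1/20.
Neelam is living and takes 1/20.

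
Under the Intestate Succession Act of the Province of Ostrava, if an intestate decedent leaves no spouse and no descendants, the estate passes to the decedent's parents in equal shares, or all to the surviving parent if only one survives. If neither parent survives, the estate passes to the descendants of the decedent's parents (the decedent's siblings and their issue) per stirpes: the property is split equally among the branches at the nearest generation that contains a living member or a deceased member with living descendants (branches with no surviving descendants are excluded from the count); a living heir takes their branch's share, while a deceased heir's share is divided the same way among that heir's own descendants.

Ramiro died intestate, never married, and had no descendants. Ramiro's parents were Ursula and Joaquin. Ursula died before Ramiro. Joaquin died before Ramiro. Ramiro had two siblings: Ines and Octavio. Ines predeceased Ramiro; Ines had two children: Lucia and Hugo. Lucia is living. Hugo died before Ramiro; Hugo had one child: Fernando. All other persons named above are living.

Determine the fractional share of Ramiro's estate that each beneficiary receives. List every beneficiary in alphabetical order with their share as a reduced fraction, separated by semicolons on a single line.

Fernando 1/4; Lucia 1/4; Octavio 1/2

Neither parent survives and there are no descendants, so the estate passes to Ramiro's siblings and their issue per stirpes.
The estate is divided into 2 equal shares of 1/2 among Ines, Octavio.
Ines predeceased; the 1/2 allotted to Ines's branch passes to Ines's issue by representation.
The 1/2 is divided into 2 equal shares of 1/4 among Lucia, Hugo.
Lucia is living and takes 1/4.
Hugo predeceased; the 1/4 allotted to Hugo's branch passes to Hugo's issue by representation.
Fernando is the sole taker at this level and receives the full 1/4.
Octavio is living and takes 1/2.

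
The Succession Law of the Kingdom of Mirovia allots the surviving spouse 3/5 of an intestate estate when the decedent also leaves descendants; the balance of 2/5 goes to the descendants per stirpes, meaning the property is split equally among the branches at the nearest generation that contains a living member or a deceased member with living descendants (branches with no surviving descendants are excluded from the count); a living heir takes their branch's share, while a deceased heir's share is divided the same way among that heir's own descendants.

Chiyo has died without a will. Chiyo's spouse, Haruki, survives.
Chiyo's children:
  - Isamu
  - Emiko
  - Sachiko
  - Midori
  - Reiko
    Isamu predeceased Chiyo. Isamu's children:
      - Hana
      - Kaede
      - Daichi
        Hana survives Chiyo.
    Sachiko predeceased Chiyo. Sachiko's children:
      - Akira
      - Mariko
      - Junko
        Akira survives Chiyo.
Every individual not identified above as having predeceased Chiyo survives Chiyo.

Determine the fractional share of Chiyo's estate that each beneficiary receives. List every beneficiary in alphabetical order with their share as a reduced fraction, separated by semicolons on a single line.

Haruki, as surviving spouse, takes 3/5.
The remaining 2/5 passes to Chiyo's descendants per stirpes.
The 2/5 is divided into 5 equal shares of 2/25 among Isamu, Emiko, Sachiko, Midori, Reiko.
Isamu predeceased; the 2/25 allotted to Isamu's branch passes to Isamu's issue by representation.
The 2/25 is divided into 3 equal shares of 2/75 among Hana, Kaede, Daichi.
Hana is living and takes 2/75.
Kaede is living and takes 2/75.
Daichi is living and takes 2/75.
Emiko is living and takes 2/25.
Sachiko predeceased; the 2/25 allotted to Sachiko's branch passes to Sachiko's issue by representation.
The 2/25 is divided into 3 equal shares of 2/75 among Akira, Mariko, Junko.
Akira is living and takes 2/75.
Mariko is living and takes 2/75.
Junko is living and takes 2/75.
Midori is living and takes 2/25.
Reiko is living and takes 2/25.

Akira 2/75; Daichi 2/75; Emiko 2/25; Hana 2/75; Haruki 3/5; Junko 2/75; Kaede 2/75; Mariko 2/75; Midori 2/25; Reiko 2/25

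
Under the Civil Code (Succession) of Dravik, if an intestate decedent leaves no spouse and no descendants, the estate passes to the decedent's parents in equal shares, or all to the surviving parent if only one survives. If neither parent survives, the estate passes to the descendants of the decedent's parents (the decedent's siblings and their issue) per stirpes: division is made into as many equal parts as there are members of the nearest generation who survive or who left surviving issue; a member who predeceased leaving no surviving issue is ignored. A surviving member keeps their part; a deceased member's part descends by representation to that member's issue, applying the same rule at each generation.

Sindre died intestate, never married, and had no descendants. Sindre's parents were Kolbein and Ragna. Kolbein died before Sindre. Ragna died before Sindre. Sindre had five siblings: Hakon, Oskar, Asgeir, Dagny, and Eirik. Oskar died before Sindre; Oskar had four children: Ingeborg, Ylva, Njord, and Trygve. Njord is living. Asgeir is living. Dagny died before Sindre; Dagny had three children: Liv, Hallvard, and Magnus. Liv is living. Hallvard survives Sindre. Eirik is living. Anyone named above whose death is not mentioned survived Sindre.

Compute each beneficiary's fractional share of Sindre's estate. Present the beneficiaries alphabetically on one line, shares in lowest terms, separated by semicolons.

Neither parent survives and there are no descendants, so the estate passes to Sindre's siblings and their issue per stirpes.
The estate is divided into 5 equal shares of 1/5 among Hakon, Oskar, Asgeir, Dagny, Eirik.
Hakon is living and takes 1/5.
Oskar predeceased; the 1/5 allotted to Oskar's branch passes to Oskar's issue by representation.
The 1/5 is divided into 4 equal shares of 1/20 among Ingeborg, Ylva, Njord, Trygve.
Ingeborg is living and takes 1/20.
Ylva is living and takes 1/20.
Njord is living and takes 1/20.
Trygve is living and takes 1/20.
Asgeir is living and takes 1/5.
Dagny predeceased; the 1/5 allotted to Dagny's branch passes to Dagny's issue by representation.
The 1/5 is divided into 3 equal shares of 1/15 among Liv, Hallvard, Magnus.
Liv is living and takes 1/15.
Hallvard is living and takes 1/15.
Magnus is living and takes 1/15.
Eirik is living and takes 1/5.

Asgeir 1/5; Eirik 1/5; Hakon 1/5; Hallvard 1/15; Ingeborg 1/20; Liv 1/15; Magnus 1/15; Njord 1/20; Trygve 1/20; Ylva 1/20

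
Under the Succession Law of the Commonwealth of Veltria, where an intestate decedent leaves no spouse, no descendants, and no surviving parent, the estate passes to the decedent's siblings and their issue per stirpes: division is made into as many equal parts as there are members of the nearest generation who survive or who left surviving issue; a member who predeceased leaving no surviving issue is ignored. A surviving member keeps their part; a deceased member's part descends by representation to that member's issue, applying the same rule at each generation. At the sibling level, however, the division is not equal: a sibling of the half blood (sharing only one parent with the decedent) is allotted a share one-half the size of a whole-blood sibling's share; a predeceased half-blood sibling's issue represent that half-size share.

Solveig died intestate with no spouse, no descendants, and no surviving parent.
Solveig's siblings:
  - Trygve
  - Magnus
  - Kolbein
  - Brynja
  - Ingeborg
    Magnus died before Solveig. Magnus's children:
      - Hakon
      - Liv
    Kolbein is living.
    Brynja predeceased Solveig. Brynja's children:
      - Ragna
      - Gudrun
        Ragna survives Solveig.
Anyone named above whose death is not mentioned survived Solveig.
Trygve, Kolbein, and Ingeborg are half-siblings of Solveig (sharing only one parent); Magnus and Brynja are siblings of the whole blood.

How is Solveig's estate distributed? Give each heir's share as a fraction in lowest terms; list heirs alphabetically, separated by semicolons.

No spouse, descendants, or parent survives, so the estate passes to Solveig's siblings per stirpes.
Half-blood siblings count for one-half the weight of whole-blood siblings at the initial division.
Dividing 1 in proportion to weights (total weight 7/2): Trygve (weight 1/2) → 1/7; Magnus (weight 1) → 2/7; Kolbein (weight 1/2) → 1/7; Brynja (weight 1) → 2/7; Ingeborg (weight 1/2) → 1/7.
Trygve is living and takes 1/7.
Magnus predeceased; the 2/7 allotted to Magnus's branch passes to Magnus's issue by representation.
The 2/7 is divided into 2 equal shares of 1/7 among Hakon, Liv.
Hakon is living and takes 1/7.
Liv is living and takes 1/7.
Kolbein is living and takes 1/7.
Brynja predeceased; the 2/7 allotted to Brynja's branch passes to Brynja's issue by representation.
The 2/7 is divided into 2 equal shares of 1/7 among Ragna, Gudrun.
Ragna is living and takes 1/7.
Gudrun is living and takes 1/7.
Ingeborg is living and takes 1/7.

Gudrun 1/7; Hakon 1/7; Ingeborg 1/7; Kolbein 1/7; Liv 1/7; Ragna 1/7; Trygve 1/7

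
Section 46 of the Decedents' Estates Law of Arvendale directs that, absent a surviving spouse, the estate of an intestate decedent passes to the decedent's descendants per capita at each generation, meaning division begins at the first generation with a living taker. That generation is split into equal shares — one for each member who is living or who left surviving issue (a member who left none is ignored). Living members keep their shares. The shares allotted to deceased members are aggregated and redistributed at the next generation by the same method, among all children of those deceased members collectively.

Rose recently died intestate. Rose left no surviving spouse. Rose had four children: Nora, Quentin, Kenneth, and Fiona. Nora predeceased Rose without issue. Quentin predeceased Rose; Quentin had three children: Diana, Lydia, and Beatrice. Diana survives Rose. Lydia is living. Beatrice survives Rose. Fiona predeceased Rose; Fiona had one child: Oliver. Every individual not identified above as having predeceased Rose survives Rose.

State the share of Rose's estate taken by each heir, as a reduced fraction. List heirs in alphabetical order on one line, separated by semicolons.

Beatrice 1/6; Diana 1/6; Kenneth 1/3; Lydia 1/6; Oliver 1/6

There is no surviving spouse, so the entire estate passes to Rose's descendants per capita at each generation.
At generation 1 (Quentin, Kenneth, Fiona) there are 3 shares of (1)/3 = 1/3 each.
Living: Kenneth — each takes 1/3.
Deceased: Quentin and Fiona. Their combined 2/3 is pooled and carried to generation 2.
At generation 2 (Diana, Lydia, Beatrice, Oliver) there are 4 shares of (2/3)/4 = 1/6 each.
Living: Diana, Lydia, Beatrice, and Oliver — each takes 1/6.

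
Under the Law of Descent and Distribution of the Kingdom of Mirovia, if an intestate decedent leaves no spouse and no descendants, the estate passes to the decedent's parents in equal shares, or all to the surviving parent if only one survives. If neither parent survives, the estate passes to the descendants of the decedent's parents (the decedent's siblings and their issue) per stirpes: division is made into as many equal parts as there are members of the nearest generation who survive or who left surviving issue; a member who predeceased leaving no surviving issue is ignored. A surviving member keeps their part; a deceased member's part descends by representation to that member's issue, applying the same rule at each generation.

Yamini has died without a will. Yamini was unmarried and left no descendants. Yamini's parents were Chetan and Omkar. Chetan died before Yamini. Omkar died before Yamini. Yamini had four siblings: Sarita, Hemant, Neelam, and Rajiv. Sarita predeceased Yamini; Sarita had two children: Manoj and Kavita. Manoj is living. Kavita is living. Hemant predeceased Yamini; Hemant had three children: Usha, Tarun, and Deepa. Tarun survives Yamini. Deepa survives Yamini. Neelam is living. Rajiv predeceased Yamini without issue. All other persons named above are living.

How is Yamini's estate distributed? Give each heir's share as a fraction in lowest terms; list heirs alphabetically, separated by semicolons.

Neither parent survives and there are no descendants, so the estate passes to Yamini's siblings and their issue per stirpes.
Rajiv left no surviving issue, so that branch lapses and is disregarded.
The estate is divided into 3 equal shares of 1/3 among Sarita, Hemant, Neelam.
Sarita predeceased; the 1/3 allotted to Sarita's branch passes to Sarita's issue by representation.
The 1/3 is divided into 2 equal shares of 1/6 among Manoj, Kavita.
Manoj is living and takes 1/6.
Kavita is living and takes 1/6.
Hemant predeceased; the 1/3 allotted to Hemant's branch passes to Hemant's issue by representation.
The 1/3 is divided into 3 equal shares of 1/9 among Usha, Tarun, Deepa.
Usha is living and takes 1/9.
Tarun is living and takes 1/9.
Deepa is living and takes 1/9.
Neelam is living and takes 1/3.

Deepa 1/9; Kavita 1/6; Manoj 1/6; Neelam 1/3; Tarun 1/9; Usha 1/9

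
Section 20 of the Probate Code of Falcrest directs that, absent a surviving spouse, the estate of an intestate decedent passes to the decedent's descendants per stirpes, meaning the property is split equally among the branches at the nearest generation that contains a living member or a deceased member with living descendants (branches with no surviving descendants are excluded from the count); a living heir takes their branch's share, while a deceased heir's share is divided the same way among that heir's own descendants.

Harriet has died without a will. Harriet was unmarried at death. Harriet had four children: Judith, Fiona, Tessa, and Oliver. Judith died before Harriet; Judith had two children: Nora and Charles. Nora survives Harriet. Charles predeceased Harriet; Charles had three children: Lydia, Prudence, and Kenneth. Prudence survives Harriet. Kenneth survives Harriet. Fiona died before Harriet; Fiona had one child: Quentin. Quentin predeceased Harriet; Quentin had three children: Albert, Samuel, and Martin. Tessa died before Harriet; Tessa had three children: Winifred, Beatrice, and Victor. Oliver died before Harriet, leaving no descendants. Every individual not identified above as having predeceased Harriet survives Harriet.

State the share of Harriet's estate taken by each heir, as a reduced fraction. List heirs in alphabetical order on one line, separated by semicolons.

There is no surviving spouse, so the entire estate passes to Harriet's descendants per stirpes.
Oliver left no surviving issue, so that branch lapses and is disregarded.
The estate is divided into 3 equal shares of 1/3 among Judith, Fiona, Tessa.
Judith predeceased; the 1/3 allotted to Judith's branch passes to Judith's issue by representation.
The 1/3 is divided into 2 equal shares of 1/6 among Nora, Charles.
Nora is living and takes 1/6.
Charles predeceased; the 1/6 allotted to Charles's branch passes to Charles's issue by representation.
The 1/6 is divided into 3 equal shares of 1/18 among Lydia, Prudence, Kenneth.
Lydia is living and takes 1/18.
Prudence is living and takes 1/18.
Kenneth is living and takes 1/18.
Fiona predeceased; the 1/3 allotted to Fiona's branch passes to Fiona's issue by representation.
Quentin's line is the sole branch at this level, so the full 1/3 passes to Quentin's issue by representation.
The 1/3 is divided into 3 equal shares of 1/9 among Albert, Samuel, Martin.
Albert is living and takes 1/9.
Samuel is living and takes 1/9.
Martin is living and takes 1/9.
Tessa predeceased; the 1/3 allotted to Tessa's branch passes to Tessa's issue by representation.
The 1/3 is divided into 3 equal shares of 1/9 among Winifred, Beatrice, Victor.
Winifred is living and takes 1/9.
Beatrice is living and takes 1/9.
Victor is living and takes 1/9.

Albert 1/9; Beatrice 1/9; Kenneth 1/18; Lydia 1/18; Martin 1/9; Nora 1/6; Prudence 1/18; Samuel 1/9; Victor 1/9; Winifred 1/9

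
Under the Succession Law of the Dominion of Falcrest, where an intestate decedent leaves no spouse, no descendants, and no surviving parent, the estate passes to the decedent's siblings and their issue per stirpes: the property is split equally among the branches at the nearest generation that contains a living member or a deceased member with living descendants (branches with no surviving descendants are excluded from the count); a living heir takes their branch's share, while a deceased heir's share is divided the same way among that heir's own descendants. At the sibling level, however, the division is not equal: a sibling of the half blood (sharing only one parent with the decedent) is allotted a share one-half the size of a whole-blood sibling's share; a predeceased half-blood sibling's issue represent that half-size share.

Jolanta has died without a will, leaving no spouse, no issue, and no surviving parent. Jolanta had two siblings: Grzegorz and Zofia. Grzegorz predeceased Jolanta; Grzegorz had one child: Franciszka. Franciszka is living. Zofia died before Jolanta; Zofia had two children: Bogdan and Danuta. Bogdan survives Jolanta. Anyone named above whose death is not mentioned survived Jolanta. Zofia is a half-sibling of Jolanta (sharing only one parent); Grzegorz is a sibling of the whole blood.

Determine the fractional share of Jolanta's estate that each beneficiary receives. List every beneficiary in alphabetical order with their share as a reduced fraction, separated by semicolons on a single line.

Bogdan 1/6; Danuta 1/6; Franciszka 2/3

No spouse, descendants, or parent survives, so the estate passes to Jolanta's siblings per stirpes.
Half-blood siblings count for one-half the weight of whole-blood siblings at the initial division.
Dividing 1 in proportion to weights (total weight 3/2): Grzegorz (weight 1) → 2/3; Zofia (weight 1/2) → 1/3.
Grzegorz predeceased; the 2/3 allotted to Grzegorz's branch passes to Grzegorz's issue by representation.
Franciszka is the sole taker at this level and receives the full 2/3.
Zofia predeceased; the 1/3 allotted to Zofia's branch passes to Zofia's issue by representation.
The 1/3 is divided into 2 equal shares of 1/6 among Bogdan, Danuta.
Bogdan is living and takes 1/6.
Danuta is living and takes 1/6.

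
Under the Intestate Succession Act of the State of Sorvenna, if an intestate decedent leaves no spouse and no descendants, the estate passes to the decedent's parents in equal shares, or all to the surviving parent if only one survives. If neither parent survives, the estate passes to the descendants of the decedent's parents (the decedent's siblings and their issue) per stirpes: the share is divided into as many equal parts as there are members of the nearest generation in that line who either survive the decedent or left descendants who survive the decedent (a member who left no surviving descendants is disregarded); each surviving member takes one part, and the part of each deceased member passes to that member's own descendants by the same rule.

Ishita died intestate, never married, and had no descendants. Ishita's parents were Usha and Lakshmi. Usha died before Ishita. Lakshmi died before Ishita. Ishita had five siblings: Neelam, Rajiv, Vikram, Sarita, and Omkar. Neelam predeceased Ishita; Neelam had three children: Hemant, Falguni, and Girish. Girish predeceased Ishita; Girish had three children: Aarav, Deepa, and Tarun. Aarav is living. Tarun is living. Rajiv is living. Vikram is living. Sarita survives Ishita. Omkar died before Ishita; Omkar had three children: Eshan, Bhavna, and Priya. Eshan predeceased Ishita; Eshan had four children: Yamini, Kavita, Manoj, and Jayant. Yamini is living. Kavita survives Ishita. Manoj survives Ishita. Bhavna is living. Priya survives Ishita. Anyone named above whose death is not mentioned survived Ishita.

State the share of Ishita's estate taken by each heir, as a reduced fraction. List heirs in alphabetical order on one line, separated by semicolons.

Neither parent survives and there are no descendants, so the estate passes to Ishita's siblings and their issue per stirpes.
The estate is divided into 5 equal shares of 1/5 among Neelam, Rajiv, Vikram, Sarita, Omkar.
Neelam predeceased; the 1/5 allotted to Neelam's branch passes to Neelam's issue by representation.
The 1/5 is divided into 3 equal shares of 1/15 among Hemant, Falguni, Girish.
Hemant is living and takes 1/15.
Falguni is living and takes 1/15.
Girish predeceased; the 1/15 allotted to Girish's branch passes to Girish's issue by representation.
The 1/15 is divided into 3 equal shares of 1/45 among Aarav, Deepa, Tarun.
Aarav is living and takes 1/45.
Deepa is living and takes 1/45.
Tarun is living and takes 1/45.
Rajiv is living and takes 1/5.
Vikram is living and takes 1/5.
Sarita is living and takes 1/5.
Omkar predeceased; the 1/5 allotted to Omkar's branch passes to Omkar's issue by representation.
The 1/5 is divided into 3 equal shares of 1/15 among Eshan, Bhavna, Priya.
Eshan predeceased; the 1/15 allotted to Eshan's branch passes to Eshan's issue by representation.
The 1/15 is divided into 4 equal shares of 1/60 among Yamini, Kavita, Manoj, Jayant.
Yamini is living and takes 1/60.
Kavita is living and takes 1/60.
Manoj is living and takes 1/60.
Jayant is living and takes 1/60.
Bhavna is living and takes 1/15.
Priya is living and takes 1/15.

Aarav 1/45; Bhavna 1/15; Deepa 1/45; Falguni 1/15; Hemant 1/15; Jayant 1/60; Kavita 1/60; Manoj 1/60; Priya 1/15; Rajiv 1/5; Sarita 1/5; Tarun 1/45; Vikram 1/5; Yamini 1/60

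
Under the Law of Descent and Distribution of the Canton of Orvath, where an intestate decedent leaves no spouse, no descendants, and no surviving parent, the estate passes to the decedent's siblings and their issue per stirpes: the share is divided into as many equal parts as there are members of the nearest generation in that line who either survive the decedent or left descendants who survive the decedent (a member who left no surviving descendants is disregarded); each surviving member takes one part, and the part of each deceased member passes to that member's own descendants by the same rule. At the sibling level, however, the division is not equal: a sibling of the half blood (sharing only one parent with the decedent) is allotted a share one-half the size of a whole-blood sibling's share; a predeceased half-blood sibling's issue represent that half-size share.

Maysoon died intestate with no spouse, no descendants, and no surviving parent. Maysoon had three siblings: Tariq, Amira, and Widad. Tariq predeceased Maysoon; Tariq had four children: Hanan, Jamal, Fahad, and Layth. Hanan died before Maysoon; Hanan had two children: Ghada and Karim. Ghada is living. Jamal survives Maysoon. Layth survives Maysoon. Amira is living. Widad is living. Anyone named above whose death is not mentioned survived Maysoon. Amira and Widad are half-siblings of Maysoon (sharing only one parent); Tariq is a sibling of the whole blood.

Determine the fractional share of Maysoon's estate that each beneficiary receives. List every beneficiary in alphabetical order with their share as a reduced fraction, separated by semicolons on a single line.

No spouse, descendants, or parent survives, so the estate passes to Maysoon's siblings per stirpes.
Half-blood siblings count for one-half the weight of whole-blood siblings at the initial division.
Dividing 1 in proportion to weights (total weight 2): Tariq (weight 1) → 1/2; Amira (weight 1/2) → 1/4; Widad (weight 1/2) → 1/4.
Tariq predeceased; the 1/2 allotted to Tariq's branch passes to Tariq's issue by representation.
The 1/2 is divided into 4 equal shares of 1/8 among Hanan, Jamal, Fahad, Layth.
Hanan predeceased; the 1/8 allotted to Hanan's branch passes to Hanan's issue by representation.
The 1/8 is divided into 2 equal shares of 1/16 among Ghada, Karim.
Ghada is living and takes 1/16.
Karim is living and takes 1/16.
Jamal is living and takes 1/8.
Fahad is living and takes 1/8.
Layth is living and takes 1/8.
Amira is living and takes 1/4.
Widad is living and takes 1/4.

Amira 1/4; Fahad 1/8; Ghada 1/16; Jamal 1/8; Karim 1/16; Layth 1/8; Widad 1/4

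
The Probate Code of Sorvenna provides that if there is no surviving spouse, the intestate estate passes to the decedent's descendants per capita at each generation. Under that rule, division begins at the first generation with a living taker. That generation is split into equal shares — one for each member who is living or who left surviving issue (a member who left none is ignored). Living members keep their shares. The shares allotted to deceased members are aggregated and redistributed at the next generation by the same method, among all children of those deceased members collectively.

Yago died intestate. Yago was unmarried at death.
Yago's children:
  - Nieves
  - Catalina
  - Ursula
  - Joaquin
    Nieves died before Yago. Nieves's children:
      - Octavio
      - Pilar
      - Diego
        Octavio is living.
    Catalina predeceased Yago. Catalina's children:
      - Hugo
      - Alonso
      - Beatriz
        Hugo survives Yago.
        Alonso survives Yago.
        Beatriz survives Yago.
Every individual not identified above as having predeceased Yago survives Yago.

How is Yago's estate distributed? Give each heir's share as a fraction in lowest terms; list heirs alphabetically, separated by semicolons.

Alonso 1/12; Beatriz 1/12; Diego 1/12; Hugo 1/12; Joaquin 1/4; Octavio 1/12; Pilar 1/12; Ursula 1/4

There is no surviving spouse, so the entire estate passes to Yago's descendants per capita at each generation.
At generation 1 (Nieves, Catalina, Ursula, Joaquin) there are 4 shares of (1)/4 = 1/4 each.
Living: Ursula and Joaquin — each takes 1/4.
Deceased: Nieves and Catalina. Their combined 1/2 is pooled and carried to generation 2.
At generation 2 (Octavio, Pilar, Diego, Hugo, Alonso, Beatriz) there are 6 shares of (1/2)/6 = 1/12 each.
Living: Octavio, Pilar, Diego, Hugo, Alonso, and Beatriz — each takes 1/12.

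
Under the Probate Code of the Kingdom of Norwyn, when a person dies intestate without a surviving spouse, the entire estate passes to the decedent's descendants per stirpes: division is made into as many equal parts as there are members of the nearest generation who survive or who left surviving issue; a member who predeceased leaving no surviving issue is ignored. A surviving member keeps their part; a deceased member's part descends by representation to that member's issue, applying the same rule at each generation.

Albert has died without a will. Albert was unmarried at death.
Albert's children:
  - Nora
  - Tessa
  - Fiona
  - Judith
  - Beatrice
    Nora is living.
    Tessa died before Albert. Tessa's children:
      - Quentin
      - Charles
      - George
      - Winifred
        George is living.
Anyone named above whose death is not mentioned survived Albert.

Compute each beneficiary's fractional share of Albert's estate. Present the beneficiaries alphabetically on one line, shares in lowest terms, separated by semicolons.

There is no surviving spouse, so the entire estate passes to Albert's descendants per stirpes.
The estate is divided into 5 equal shares of 1/5 among Nora, Tessa, Fiona, Judith, Beatrice.
Nora is living and takes 1/5.
Tessa predeceased; the 1/5 allotted to Tessa's branch passes to Tessa's issue by representation.
The 1/5 is divided into 4 equal shares of 1/20 among Quentin, Charles, George, Winifred.
Quentin is living and takes 1/20.
Charles is living and takes 1/20.
George is living and takes 1/20.
Winifred is living and takes 1/20.
Fiona is living and takes 1/5.
Judith is living and takes 1/5.
Beatrice is living and takes 1/5.

Beatrice 1/5; Charles 1/20; Fiona 1/5; George 1/20; Judith 1/5; Nora 1/5; Quentin 1/20; Winifred 1/20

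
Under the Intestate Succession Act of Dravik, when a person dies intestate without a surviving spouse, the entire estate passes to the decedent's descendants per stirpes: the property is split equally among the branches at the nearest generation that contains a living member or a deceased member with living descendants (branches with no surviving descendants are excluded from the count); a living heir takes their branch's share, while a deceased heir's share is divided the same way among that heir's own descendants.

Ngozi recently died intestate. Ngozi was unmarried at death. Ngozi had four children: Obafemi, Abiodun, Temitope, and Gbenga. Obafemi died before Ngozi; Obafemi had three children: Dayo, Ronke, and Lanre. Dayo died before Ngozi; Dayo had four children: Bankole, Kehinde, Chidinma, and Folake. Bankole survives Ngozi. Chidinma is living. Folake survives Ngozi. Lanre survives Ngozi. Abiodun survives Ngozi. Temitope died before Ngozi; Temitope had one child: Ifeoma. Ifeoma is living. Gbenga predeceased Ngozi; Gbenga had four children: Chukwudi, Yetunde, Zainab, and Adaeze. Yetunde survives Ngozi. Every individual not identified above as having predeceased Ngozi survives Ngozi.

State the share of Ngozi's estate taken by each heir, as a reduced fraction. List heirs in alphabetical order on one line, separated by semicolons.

There is no surviving spouse, so the entire estate passes to Ngozi's descendants per stirpes.
The estate is divided into 4 equal shares of 1/4 among Obafemi, Abiodun, Temitope, Gbenga.
Obafemi predeceased; the 1/4 allotted to Obafemi's branch passes to Obafemi's issue by representation.
The 1/4 is divided into 3 equal shares of 1/12 among Dayo, Ronke, Lanre.
Dayo predeceased; the 1/12 allotted to Dayo's branch passes to Dayo's issue by representation.
The 1/12 is divided into 4 equal shares of 1/48 among Bankole, Kehinde, Chidinma, Folake.
Bankole is living and takes 1/48.
Kehinde is living and takes 1/48.
Chidinma is living and takes 1/48.
Folake is living and takes 1/48.
Ronke is living and takes 1/12.
Lanre is living and takes 1/12.
Abiodun is living and takes 1/4.
Temitope predeceased; the 1/4 allotted to Temitope's branch passes to Temitope's issue by representation.
Ifeoma is the sole taker at this level and receives the full 1/4.
Gbenga predeceased; the 1/4 allotted to Gbenga's branch passes to Gbenga's issue by representation.
The 1/4 is divided into 4 equal shares of 1/16 among Chukwudi, Yetunde, Zainab, Adaeze.
Chukwudi is living and takes 1/16.
Yetunde is living and takes 1/16.
Zainab is living and takes 1/16.
Adaeze is living and takes 1/16.

Abiodun 1/4; Adaeze 1/16; Bankole 1/48; Chidinma 1/48; Chukwudi 1/16; Folake 1/48; Ifeoma 1/4; Kehinde 1/48; Lanre 1/12; Ronke 1/12; Yetunde 1/16; Zainab 1/16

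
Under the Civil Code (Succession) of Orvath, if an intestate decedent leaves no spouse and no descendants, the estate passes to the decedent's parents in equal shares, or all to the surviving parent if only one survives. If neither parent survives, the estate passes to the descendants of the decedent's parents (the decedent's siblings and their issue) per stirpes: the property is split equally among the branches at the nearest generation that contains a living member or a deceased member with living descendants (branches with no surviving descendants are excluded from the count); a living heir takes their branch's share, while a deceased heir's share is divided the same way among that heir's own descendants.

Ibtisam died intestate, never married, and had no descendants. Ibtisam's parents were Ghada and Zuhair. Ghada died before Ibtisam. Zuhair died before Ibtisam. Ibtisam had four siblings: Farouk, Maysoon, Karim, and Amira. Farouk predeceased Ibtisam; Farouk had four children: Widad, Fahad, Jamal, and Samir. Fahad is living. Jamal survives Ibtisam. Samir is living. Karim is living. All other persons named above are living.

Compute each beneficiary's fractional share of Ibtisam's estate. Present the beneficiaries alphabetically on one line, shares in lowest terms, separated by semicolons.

Amira 1/4; Fahad 1/16; Jamal 1/16; Karim 1/4; Maysoon 1/4; Samir 1/16; Widad 1/16

Neither parent survives and there are no descendants, so the estate passes to Ibtisam's siblings and their issue per stirpes.
The estate is divided into 4 equal shares of 1/4 among Farouk, Maysoon, Karim, Amira.
Farouk predeceased; the 1/4 allotted to Farouk's branch passes to Farouk's issue by representation.
The 1/4 is divided into 4 equal shares of 1/16 among Widad, Fahad, Jamal, Samir.
Widad is living and takes 1/16.
Fahad is living and takes 1/16.
Jamal is living and takes 1/16.
Samir is living and takes 1/16.
Maysoon is living and takes 1/4.
Karim is living and takes 1/4.
Amira is living and takes 1/4.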